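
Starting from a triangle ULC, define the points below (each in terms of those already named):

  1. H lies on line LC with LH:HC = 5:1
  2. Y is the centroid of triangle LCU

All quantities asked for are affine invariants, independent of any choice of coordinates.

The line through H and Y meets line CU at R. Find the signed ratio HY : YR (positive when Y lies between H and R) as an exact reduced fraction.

HY:YR = -1/2

Set U = (0, 0), L = (1, 0), C = (0, 1); any affine frame gives the same invariant.
1. H lies on line LC with LH:HC = 5:1 ⇒ H = (1/6, 5/6)
2. Y is the centroid of triangle LCU ⇒ Y = (1/3, 1/3)
line HY meets CU at R = (0, 4/3)
Y = H + t·(R−H) with t = -1, so HY:YR = -1:2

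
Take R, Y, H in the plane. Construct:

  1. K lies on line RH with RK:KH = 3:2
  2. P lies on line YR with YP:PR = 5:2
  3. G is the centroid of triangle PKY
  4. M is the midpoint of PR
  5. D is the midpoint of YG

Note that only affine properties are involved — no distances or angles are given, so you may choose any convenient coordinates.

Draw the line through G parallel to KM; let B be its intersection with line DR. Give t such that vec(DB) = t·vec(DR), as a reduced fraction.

t = 11/31

Choose coordinates R = (0, 0), Y = (1, 0), H = (0, 1).
1. K lies on line RH with RK:KH = 3:2 ⇒ K = (0, 3/5)
2. P lies on line YR with YP:PR = 5:2 ⇒ P = (2/7, 0)
3. G is the centroid of triangle PKY ⇒ G = (3/7, 1/5)
4. M is the midpoint of PR ⇒ M = (1/7, 0)
5. D is the midpoint of YG ⇒ D = (5/7, 1/10)
through G parallel to KM: direction (1/7, -3/5); meets DR at B = (100/217, 2/31)
B = D + t·(R−D) with t = 11/31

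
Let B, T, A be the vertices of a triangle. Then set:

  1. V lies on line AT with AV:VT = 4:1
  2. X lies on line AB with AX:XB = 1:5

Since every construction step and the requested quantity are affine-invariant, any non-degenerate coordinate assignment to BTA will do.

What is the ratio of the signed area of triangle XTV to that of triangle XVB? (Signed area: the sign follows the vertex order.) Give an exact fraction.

Set B = (0, 0), T = (1, 0), A = (0, 1); any affine frame gives the same invariant.
1. V lies on line AT with AV:VT = 4:1 ⇒ V = (4/5, 1/5)
2. X lies on line AB with AX:XB = 1:5 ⇒ X = (0, 5/6)
2·[XTV] = 1/30, 2·[XVB] = -2/3
[XTV]:[XVB] = 1/30:-2/3 = -1/20

[XTV]:[XVB] = -1/20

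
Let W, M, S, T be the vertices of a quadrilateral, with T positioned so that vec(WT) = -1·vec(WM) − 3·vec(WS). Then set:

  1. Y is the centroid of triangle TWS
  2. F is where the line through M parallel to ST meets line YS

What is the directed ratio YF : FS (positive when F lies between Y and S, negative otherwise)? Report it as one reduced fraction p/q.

YF:FS = -14/15

Choose coordinates W = (0, 0), M = (1, 0), S = (0, 1), T = (-1, -3).
1. Y is the centroid of triangle TWS ⇒ Y = (-1/3, -2/3)
2. F is where the line through M parallel to ST meets line YS ⇒ F = (-5, -24)
F = Y + t·(S−Y) with t = -14, so YF:FS = t:(1−t) = -14:15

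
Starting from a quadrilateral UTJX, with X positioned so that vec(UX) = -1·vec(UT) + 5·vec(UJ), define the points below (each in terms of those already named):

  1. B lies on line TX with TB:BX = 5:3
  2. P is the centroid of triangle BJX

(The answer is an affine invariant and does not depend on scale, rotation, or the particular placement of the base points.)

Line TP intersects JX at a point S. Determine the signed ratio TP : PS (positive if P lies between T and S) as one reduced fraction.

Assign U = (0, 0), T = (1, 0), J = (0, 1), X = (-1, 5) — the answer is frame-independent, so this choice is without loss of generality.
1. B lies on line TX with TB:BX = 5:3 ⇒ B = (-1/4, 25/8)
2. P is the centroid of triangle BJX ⇒ P = (-5/12, 73/24)
line TP meets JX at S = (-13/21, 73/21)
P = T + t·(S−T) with t = 7/8, so TP:PS = 7/8:1/8

TP:PS = 7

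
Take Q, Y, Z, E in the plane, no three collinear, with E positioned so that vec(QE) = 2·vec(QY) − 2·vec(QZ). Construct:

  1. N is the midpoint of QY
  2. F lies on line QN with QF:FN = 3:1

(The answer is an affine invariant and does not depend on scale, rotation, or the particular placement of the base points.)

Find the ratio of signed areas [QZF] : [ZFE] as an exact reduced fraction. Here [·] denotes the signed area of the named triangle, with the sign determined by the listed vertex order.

Assign Q = (0, 0), Y = (1, 0), Z = (0, 1), E = (2, -2) — the answer is frame-independent, so this choice is without loss of generality.
1. N is the midpoint of QY ⇒ N = (1/2, 0)
2. F lies on line QN with QF:FN = 3:1 ⇒ F = (3/8, 0)
2·[QZF] = -3/8, 2·[ZFE] = 7/8
[QZF]:[ZFE] = -3/8:7/8 = -3/7

[QZF]:[ZFE] = -3/7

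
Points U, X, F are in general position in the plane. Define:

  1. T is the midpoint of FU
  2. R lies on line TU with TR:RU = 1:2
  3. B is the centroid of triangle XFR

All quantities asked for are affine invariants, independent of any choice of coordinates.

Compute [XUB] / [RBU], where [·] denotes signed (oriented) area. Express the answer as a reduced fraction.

[XUB]:[RBU] = 4

Choose coordinates U = (0, 0), X = (1, 0), F = (0, 1).
1. T is the midpoint of FU ⇒ T = (0, 1/2)
2. R lies on line TU with TR:RU = 1:2 ⇒ R = (0, 1/3)
3. B is the centroid of triangle XFR ⇒ B = (1/3, 4/9)
2·[XUB] = -4/9, 2·[RBU] = -1/9
[XUB]:[RBU] = -4/9:-1/9 = 4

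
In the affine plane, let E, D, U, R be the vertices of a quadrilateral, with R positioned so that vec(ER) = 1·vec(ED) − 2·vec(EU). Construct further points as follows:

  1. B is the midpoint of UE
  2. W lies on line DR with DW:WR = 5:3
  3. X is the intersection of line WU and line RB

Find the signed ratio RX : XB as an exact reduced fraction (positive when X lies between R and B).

RX:XB = -3/2

Choose coordinates E = (0, 0), D = (1, 0), U = (0, 1), R = (1, -2).
1. B is the midpoint of UE ⇒ B = (0, 1/2)
2. W lies on line DR with DW:WR = 5:3 ⇒ W = (1, -5/4)
3. X is the intersection of line WU and line RB ⇒ X = (-2, 11/2)
X = R + t·(B−R) with t = 3, so RX:XB = t:(1−t) = 3:-2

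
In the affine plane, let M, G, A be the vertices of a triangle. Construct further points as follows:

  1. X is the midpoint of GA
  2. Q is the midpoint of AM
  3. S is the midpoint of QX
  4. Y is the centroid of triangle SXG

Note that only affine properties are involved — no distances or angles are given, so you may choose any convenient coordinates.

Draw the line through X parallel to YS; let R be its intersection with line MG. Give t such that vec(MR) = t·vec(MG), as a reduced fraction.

t = 3/2

Set M = (0, 0), G = (1, 0), A = (0, 1); any affine frame gives the same invariant.
1. X is the midpoint of GA ⇒ X = (1/2, 1/2)
2. Q is the midpoint of AM ⇒ Q = (0, 1/2)
3. S is the midpoint of QX ⇒ S = (1/4, 1/2)
4. Y is the centroid of triangle SXG ⇒ Y = (7/12, 1/3)
through X parallel to YS: direction (-1/3, 1/6); meets MG at R = (3/2, 0)
R = M + t·(G−M) with t = 3/2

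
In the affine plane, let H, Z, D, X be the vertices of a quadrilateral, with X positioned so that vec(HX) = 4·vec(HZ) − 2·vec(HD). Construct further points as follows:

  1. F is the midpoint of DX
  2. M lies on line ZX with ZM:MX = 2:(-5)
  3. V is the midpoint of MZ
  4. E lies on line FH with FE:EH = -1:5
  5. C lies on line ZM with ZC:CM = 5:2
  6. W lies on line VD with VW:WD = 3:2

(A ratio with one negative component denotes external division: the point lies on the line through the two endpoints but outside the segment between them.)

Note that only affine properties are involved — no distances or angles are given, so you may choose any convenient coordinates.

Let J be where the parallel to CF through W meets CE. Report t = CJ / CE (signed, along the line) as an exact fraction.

t = 348/355

Choose coordinates H = (0, 0), Z = (1, 0), D = (0, 1), X = (4, -2).
1. F is the midpoint of DX ⇒ F = (2, -1/2)
2. M lies on line ZX with ZM:MX = 2:(-5) ⇒ M = (-1, 4/3)
3. V is the midpoint of MZ ⇒ V = (0, 2/3)
4. E lies on line FH with FE:EH = -1:5 ⇒ E = (5/2, -5/8)
5. C lies on line ZM with ZC:CM = 5:2 ⇒ C = (-3/7, 20/21)
6. W lies on line VD with VW:WD = 3:2 ⇒ W = (0, 13/15)
through W parallel to CF: direction (17/7, -61/42); meets CE at J = (867/355, -253/426)
J = C + t·(E−C) with t = 348/355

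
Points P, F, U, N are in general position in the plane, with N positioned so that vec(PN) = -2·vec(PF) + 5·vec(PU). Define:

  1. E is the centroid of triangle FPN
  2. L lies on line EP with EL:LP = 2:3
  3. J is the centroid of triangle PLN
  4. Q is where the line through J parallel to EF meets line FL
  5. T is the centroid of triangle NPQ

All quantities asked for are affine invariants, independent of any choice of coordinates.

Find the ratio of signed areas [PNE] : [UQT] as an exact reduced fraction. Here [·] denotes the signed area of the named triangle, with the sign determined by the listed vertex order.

Assign P = (0, 0), F = (1, 0), U = (0, 1), N = (-2, 5) — the answer is frame-independent, so this choice is without loss of generality.
1. E is the centroid of triangle FPN ⇒ E = (-1/3, 5/3)
2. L lies on line EP with EL:LP = 2:3 ⇒ L = (-1/5, 1)
3. J is the centroid of triangle PLN ⇒ J = (-11/15, 2)
4. Q is where the line through J parallel to EF meets line FL ⇒ Q = (3/5, 1/3)
5. T is the centroid of triangle NPQ ⇒ T = (-7/15, 16/9)
2·[PNE] = -5/3, 2·[UQT] = 7/45
[PNE]:[UQT] = -5/3:7/45 = -75/7

[PNE]:[UQT] = -75/7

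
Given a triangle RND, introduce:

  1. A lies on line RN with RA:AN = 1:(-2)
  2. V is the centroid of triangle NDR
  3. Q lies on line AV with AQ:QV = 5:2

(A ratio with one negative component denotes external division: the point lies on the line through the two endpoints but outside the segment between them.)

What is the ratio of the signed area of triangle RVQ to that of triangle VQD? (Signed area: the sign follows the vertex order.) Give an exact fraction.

Work in coordinates with R = (0, 0), N = (1, 0), D = (0, 1).
1. A lies on line RN with RA:AN = 1:(-2) ⇒ A = (-1, 0)
2. V is the centroid of triangle NDR ⇒ V = (1/3, 1/3)
3. Q lies on line AV with AQ:QV = 5:2 ⇒ Q = (-1/21, 5/21)
2·[RVQ] = 2/21, 2·[VQD] = -2/7
[RVQ]:[VQD] = 2/21:-2/7 = -1/3

[RVQ]:[VQD] = -1/3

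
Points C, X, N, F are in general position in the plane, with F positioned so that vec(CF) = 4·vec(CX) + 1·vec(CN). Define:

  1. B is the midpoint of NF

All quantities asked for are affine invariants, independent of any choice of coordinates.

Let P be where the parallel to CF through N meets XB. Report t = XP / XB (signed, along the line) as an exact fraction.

t = 5/3

Choose coordinates C = (0, 0), X = (1, 0), N = (0, 1), F = (4, 1).
1. B is the midpoint of NF ⇒ B = (2, 1)
through N parallel to CF: direction (4, 1); meets XB at P = (8/3, 5/3)
P = X + t·(B−X) with t = 5/3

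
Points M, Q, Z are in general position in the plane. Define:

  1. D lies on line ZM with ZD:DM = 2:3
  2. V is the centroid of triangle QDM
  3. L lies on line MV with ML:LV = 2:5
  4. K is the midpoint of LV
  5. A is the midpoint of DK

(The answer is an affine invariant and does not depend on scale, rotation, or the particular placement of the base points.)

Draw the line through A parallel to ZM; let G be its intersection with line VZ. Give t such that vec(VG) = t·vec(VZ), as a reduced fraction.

t = 19/28

Assign M = (0, 0), Q = (1, 0), Z = (0, 1) — the answer is frame-independent, so this choice is without loss of generality.
1. D lies on line ZM with ZD:DM = 2:3 ⇒ D = (0, 3/5)
2. V is the centroid of triangle QDM ⇒ V = (1/3, 1/5)
3. L lies on line MV with ML:LV = 2:5 ⇒ L = (2/21, 2/35)
4. K is the midpoint of LV ⇒ K = (3/14, 9/70)
5. A is the midpoint of DK ⇒ A = (3/28, 51/140)
through A parallel to ZM: direction (0, -1); meets VZ at G = (3/28, 26/35)
G = V + t·(Z−V) with t = 19/28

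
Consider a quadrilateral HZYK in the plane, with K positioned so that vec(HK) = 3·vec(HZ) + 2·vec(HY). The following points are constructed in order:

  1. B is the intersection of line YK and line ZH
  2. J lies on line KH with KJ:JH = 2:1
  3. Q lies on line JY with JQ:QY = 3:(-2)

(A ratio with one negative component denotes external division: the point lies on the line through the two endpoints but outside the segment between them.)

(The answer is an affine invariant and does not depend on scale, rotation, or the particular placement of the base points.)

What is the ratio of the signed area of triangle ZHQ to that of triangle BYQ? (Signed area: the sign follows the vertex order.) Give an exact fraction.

Set H = (0, 0), Z = (1, 0), Y = (0, 1), K = (3, 2); any affine frame gives the same invariant.
1. B is the intersection of line YK and line ZH ⇒ B = (-3, 0)
2. J lies on line KH with KJ:JH = 2:1 ⇒ J = (1, 2/3)
3. Q lies on line JY with JQ:QY = 3:(-2) ⇒ Q = (-2, 5/3)
2·[ZHQ] = -5/3, 2·[BYQ] = 4
[ZHQ]:[BYQ] = -5/3:4 = -5/12

[ZHQ]:[BYQ] = -5/12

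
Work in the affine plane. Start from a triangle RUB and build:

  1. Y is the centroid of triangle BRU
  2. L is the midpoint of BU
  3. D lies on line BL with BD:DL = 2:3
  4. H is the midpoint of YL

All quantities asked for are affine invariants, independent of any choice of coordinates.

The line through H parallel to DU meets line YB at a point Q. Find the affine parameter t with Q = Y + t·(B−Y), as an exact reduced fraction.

t = 1/2

Choose coordinates R = (0, 0), U = (1, 0), B = (0, 1).
1. Y is the centroid of triangle BRU ⇒ Y = (1/3, 1/3)
2. L is the midpoint of BU ⇒ L = (1/2, 1/2)
3. D lies on line BL with BD:DL = 2:3 ⇒ D = (1/5, 4/5)
4. H is the midpoint of YL ⇒ H = (5/12, 5/12)
through H parallel to DU: direction (4/5, -4/5); meets YB at Q = (1/6, 2/3)
Q = Y + t·(B−Y) with t = 1/2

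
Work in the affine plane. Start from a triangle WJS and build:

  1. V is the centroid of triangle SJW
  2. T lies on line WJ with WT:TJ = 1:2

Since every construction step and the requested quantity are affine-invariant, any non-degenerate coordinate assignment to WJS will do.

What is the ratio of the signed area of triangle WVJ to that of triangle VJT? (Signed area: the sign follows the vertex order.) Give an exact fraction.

Choose coordinates W = (0, 0), J = (1, 0), S = (0, 1).
1. V is the centroid of triangle SJW ⇒ V = (1/3, 1/3)
2. T lies on line WJ with WT:TJ = 1:2 ⇒ T = (1/3, 0)
2·[WVJ] = -1/3, 2·[VJT] = -2/9
[WVJ]:[VJT] = -1/3:-2/9 = 3/2

[WVJ]:[VJT] = 3/2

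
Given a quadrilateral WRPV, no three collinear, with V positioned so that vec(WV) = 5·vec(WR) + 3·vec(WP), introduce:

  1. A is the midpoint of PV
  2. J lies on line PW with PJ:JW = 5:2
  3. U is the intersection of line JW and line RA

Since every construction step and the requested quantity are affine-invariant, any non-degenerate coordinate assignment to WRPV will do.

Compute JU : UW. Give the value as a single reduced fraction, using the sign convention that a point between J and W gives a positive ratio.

Work in coordinates with W = (0, 0), R = (1, 0), P = (0, 1), V = (5, 3).
1. A is the midpoint of PV ⇒ A = (5/2, 2)
2. J lies on line PW with PJ:JW = 5:2 ⇒ J = (0, 2/7)
3. U is the intersection of line JW and line RA ⇒ U = (0, -4/3)
U = J + t·(W−J) with t = 17/3, so JU:UW = t:(1−t) = 17/3:-14/3

JU:UW = -17/14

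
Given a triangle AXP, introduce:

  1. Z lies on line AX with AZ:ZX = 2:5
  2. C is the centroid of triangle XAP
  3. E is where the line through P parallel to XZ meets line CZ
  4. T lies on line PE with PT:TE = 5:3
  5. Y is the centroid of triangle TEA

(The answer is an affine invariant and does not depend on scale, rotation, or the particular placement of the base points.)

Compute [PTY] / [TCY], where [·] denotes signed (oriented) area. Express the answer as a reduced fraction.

[PTY]:[TCY] = 45/23

Work in coordinates with A = (0, 0), X = (1, 0), P = (0, 1).
1. Z lies on line AX with AZ:ZX = 2:5 ⇒ Z = (2/7, 0)
2. C is the centroid of triangle XAP ⇒ C = (1/3, 1/3)
3. E is where the line through P parallel to XZ meets line CZ ⇒ E = (3/7, 1)
4. T lies on line PE with PT:TE = 5:3 ⇒ T = (15/56, 1)
5. Y is the centroid of triangle TEA ⇒ Y = (13/56, 2/3)
2·[PTY] = -5/56, 2·[TCY] = -23/504
[PTY]:[TCY] = -5/56:-23/504 = 45/23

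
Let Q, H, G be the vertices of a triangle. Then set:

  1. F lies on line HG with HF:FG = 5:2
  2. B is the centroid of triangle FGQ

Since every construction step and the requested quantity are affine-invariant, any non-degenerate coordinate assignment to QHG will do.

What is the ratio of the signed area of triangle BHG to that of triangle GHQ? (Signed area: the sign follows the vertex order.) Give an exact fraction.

[BHG]:[GHQ] = -1/3

Choose coordinates Q = (0, 0), H = (1, 0), G = (0, 1).
1. F lies on line HG with HF:FG = 5:2 ⇒ F = (2/7, 5/7)
2. B is the centroid of triangle FGQ ⇒ B = (2/21, 4/7)
2·[BHG] = 1/3, 2·[GHQ] = -1
[BHG]:[GHQ] = 1/3:-1 = -1/3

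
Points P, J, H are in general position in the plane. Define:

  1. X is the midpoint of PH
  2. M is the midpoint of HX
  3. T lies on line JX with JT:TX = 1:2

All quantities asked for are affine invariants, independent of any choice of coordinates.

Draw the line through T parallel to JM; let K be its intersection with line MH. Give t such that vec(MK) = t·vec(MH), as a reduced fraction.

t = -1/3

Work in coordinates with P = (0, 0), J = (1, 0), H = (0, 1).
1. X is the midpoint of PH ⇒ X = (0, 1/2)
2. M is the midpoint of HX ⇒ M = (0, 3/4)
3. T lies on line JX with JT:TX = 1:2 ⇒ T = (2/3, 1/6)
through T parallel to JM: direction (-1, 3/4); meets MH at K = (0, 2/3)
K = M + t·(H−M) with t = -1/3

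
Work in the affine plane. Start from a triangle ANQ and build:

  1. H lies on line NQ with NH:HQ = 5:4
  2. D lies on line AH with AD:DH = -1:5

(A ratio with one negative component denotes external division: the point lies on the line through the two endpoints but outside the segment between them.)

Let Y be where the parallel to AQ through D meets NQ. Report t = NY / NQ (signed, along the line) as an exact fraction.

Assign A = (0, 0), N = (1, 0), Q = (0, 1) — the answer is frame-independent, so this choice is without loss of generality.
1. H lies on line NQ with NH:HQ = 5:4 ⇒ H = (4/9, 5/9)
2. D lies on line AH with AD:DH = -1:5 ⇒ D = (-1/9, -5/36)
through D parallel to AQ: direction (0, 1); meets NQ at Y = (-1/9, 10/9)
Y = N + t·(Q−N) with t = 10/9

t = 10/9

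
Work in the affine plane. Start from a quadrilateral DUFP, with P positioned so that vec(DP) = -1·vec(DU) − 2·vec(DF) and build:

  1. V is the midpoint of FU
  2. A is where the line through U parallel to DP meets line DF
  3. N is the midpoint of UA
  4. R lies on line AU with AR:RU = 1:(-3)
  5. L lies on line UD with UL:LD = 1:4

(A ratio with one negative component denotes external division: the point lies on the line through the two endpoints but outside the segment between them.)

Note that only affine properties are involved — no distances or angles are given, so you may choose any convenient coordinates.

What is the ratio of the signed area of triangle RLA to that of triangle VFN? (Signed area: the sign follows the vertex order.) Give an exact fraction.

[RLA]:[VFN] = -4/15

Choose coordinates D = (0, 0), U = (1, 0), F = (0, 1), P = (-1, -2).
1. V is the midpoint of FU ⇒ V = (1/2, 1/2)
2. A is where the line through U parallel to DP meets line DF ⇒ A = (0, -2)
3. N is the midpoint of UA ⇒ N = (1/2, -1)
4. R lies on line AU with AR:RU = 1:(-3) ⇒ R = (-1/2, -3)
5. L lies on line UD with UL:LD = 1:4 ⇒ L = (4/5, 0)
2·[RLA] = -1/5, 2·[VFN] = 3/4
[RLA]:[VFN] = -1/5:3/4 = -4/15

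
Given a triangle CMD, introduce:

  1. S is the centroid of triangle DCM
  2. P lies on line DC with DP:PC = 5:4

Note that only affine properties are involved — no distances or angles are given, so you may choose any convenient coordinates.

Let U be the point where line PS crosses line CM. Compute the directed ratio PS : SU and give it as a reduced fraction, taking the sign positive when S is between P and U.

PS:SU = 1/3

Choose coordinates C = (0, 0), M = (1, 0), D = (0, 1).
1. S is the centroid of triangle DCM ⇒ S = (1/3, 1/3)
2. P lies on line DC with DP:PC = 5:4 ⇒ P = (0, 4/9)
line PS meets CM at U = (4/3, 0)
S = P + t·(U−P) with t = 1/4, so PS:SU = 1/4:3/4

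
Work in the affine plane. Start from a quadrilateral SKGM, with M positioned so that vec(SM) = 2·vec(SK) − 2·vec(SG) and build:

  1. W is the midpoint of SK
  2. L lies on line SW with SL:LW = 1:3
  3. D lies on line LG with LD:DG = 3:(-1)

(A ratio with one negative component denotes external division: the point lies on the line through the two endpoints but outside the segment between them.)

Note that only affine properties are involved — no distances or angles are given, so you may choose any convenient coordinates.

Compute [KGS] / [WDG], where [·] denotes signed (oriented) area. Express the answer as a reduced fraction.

Choose coordinates S = (0, 0), K = (1, 0), G = (0, 1), M = (2, -2).
1. W is the midpoint of SK ⇒ W = (1/2, 0)
2. L lies on line SW with SL:LW = 1:3 ⇒ L = (1/8, 0)
3. D lies on line LG with LD:DG = 3:(-1) ⇒ D = (-1/16, 3/2)
2·[KGS] = 1, 2·[WDG] = 3/16
[KGS]:[WDG] = 1:3/16 = 16/3

[KGS]:[WDG] = 16/3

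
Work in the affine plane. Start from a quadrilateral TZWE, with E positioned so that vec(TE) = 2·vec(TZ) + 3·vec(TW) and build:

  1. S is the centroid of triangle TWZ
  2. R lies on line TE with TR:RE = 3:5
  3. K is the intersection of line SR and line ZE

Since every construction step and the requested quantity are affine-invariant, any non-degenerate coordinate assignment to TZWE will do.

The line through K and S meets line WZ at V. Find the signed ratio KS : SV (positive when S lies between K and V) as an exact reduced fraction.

Assign T = (0, 0), Z = (1, 0), W = (0, 1), E = (2, 3) — the answer is frame-independent, so this choice is without loss of generality.
1. S is the centroid of triangle TWZ ⇒ S = (1/3, 1/3)
2. R lies on line TE with TR:RE = 3:5 ⇒ R = (3/4, 9/8)
3. K is the intersection of line SR and line ZE ⇒ K = (27/11, 48/11)
line KS meets WZ at V = (13/29, 16/29)
S = K + t·(V−K) with t = 203/192, so KS:SV = 203/192:-11/192

KS:SV = -203/11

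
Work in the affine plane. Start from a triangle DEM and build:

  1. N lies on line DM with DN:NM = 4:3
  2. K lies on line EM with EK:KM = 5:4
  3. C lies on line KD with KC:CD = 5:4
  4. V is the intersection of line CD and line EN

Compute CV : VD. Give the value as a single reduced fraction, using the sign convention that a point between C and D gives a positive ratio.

Choose coordinates D = (0, 0), E = (1, 0), M = (0, 1).
1. N lies on line DM with DN:NM = 4:3 ⇒ N = (0, 4/7)
2. K lies on line EM with EK:KM = 5:4 ⇒ K = (4/9, 5/9)
3. C lies on line KD with KC:CD = 5:4 ⇒ C = (16/81, 20/81)
4. V is the intersection of line CD and line EN ⇒ V = (16/51, 20/51)
V = C + t·(D−C) with t = -10/17, so CV:VD = t:(1−t) = -10/17:27/17

CV:VD = -10/27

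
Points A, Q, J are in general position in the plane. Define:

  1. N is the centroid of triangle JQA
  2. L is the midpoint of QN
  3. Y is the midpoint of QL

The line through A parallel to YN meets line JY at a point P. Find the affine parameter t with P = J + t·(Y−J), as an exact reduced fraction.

t = 2

Set A = (0, 0), Q = (1, 0), J = (0, 1); any affine frame gives the same invariant.
1. N is the centroid of triangle JQA ⇒ N = (1/3, 1/3)
2. L is the midpoint of QN ⇒ L = (2/3, 1/6)
3. Y is the midpoint of QL ⇒ Y = (5/6, 1/12)
through A parallel to YN: direction (-1/2, 1/4); meets JY at P = (5/3, -5/6)
P = J + t·(Y−J) with t = 2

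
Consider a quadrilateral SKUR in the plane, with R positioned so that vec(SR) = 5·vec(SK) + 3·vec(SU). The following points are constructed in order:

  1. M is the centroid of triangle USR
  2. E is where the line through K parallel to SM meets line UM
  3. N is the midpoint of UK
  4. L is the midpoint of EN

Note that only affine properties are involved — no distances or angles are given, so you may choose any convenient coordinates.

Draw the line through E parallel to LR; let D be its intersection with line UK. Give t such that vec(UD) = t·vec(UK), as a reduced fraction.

Choose coordinates S = (0, 0), K = (1, 0), U = (0, 1), R = (5, 3).
1. M is the centroid of triangle USR ⇒ M = (5/3, 4/3)
2. E is where the line through K parallel to SM meets line UM ⇒ E = (3, 8/5)
3. N is the midpoint of UK ⇒ N = (1/2, 1/2)
4. L is the midpoint of EN ⇒ L = (7/4, 21/20)
through E parallel to LR: direction (13/4, 39/20); meets UK at D = (3/4, 1/4)
D = U + t·(K−U) with t = 3/4

t = 3/4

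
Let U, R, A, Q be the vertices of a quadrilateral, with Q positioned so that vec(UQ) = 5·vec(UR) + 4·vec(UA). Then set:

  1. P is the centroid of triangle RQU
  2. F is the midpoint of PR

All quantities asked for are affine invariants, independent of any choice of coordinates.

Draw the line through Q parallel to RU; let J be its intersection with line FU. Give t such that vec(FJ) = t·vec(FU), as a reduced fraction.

t = -5

Work in coordinates with U = (0, 0), R = (1, 0), A = (0, 1), Q = (5, 4).
1. P is the centroid of triangle RQU ⇒ P = (2, 4/3)
2. F is the midpoint of PR ⇒ F = (3/2, 2/3)
through Q parallel to RU: direction (-1, 0); meets FU at J = (9, 4)
J = F + t·(U−F) with t = -5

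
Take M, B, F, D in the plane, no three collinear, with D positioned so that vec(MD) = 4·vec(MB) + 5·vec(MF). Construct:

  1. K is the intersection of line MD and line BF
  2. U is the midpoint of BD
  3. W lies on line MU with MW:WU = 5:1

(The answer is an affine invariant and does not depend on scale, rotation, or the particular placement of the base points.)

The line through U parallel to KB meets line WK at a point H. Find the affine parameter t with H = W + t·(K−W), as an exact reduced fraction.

t = -5/19

Choose coordinates M = (0, 0), B = (1, 0), F = (0, 1), D = (4, 5).
1. K is the intersection of line MD and line BF ⇒ K = (4/9, 5/9)
2. U is the midpoint of BD ⇒ U = (5/2, 5/2)
3. W lies on line MU with MW:WU = 5:1 ⇒ W = (25/12, 25/12)
through U parallel to KB: direction (5/9, -5/9); meets WK at H = (430/171, 425/171)
H = W + t·(K−W) with t = -5/19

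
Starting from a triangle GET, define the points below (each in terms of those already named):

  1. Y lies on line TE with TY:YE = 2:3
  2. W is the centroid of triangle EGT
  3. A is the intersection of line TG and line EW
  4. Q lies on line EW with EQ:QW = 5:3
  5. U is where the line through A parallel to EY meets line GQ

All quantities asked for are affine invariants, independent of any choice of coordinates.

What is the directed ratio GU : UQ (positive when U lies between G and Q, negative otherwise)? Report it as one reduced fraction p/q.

Choose coordinates G = (0, 0), E = (1, 0), T = (0, 1).
1. Y lies on line TE with TY:YE = 2:3 ⇒ Y = (2/5, 3/5)
2. W is the centroid of triangle EGT ⇒ W = (1/3, 1/3)
3. A is the intersection of line TG and line EW ⇒ A = (0, 1/2)
4. Q lies on line EW with EQ:QW = 5:3 ⇒ Q = (7/12, 5/24)
5. U is where the line through A parallel to EY meets line GQ ⇒ U = (7/19, 5/38)
U = G + t·(Q−G) with t = 12/19, so GU:UQ = t:(1−t) = 12/19:7/19

GU:UQ = 12/7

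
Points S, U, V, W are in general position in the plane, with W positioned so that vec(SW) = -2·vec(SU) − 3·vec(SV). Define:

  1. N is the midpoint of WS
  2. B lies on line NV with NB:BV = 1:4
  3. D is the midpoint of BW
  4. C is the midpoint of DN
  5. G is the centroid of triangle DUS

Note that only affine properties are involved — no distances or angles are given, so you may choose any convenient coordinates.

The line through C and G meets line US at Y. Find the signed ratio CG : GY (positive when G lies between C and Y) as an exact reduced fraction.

Choose coordinates S = (0, 0), U = (1, 0), V = (0, 1), W = (-2, -3).
1. N is the midpoint of WS ⇒ N = (-1, -3/2)
2. B lies on line NV with NB:BV = 1:4 ⇒ B = (-4/5, -1)
3. D is the midpoint of BW ⇒ D = (-7/5, -2)
4. C is the midpoint of DN ⇒ C = (-6/5, -7/4)
5. G is the centroid of triangle DUS ⇒ G = (-2/15, -2/3)
line CG meets US at Y = (34/65, 0)
G = C + t·(Y−C) with t = 13/21, so CG:GY = 13/21:8/21

CG:GY = 13/8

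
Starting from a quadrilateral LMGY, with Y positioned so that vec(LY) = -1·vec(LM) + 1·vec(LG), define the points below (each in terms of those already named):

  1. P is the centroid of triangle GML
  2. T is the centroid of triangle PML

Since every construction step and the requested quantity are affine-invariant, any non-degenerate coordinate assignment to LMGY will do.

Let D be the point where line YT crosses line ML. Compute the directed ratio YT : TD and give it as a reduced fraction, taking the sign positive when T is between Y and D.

YT:TD = 8

Assign L = (0, 0), M = (1, 0), G = (0, 1), Y = (-1, 1) — the answer is frame-independent, so this choice is without loss of generality.
1. P is the centroid of triangle GML ⇒ P = (1/3, 1/3)
2. T is the centroid of triangle PML ⇒ T = (4/9, 1/9)
line YT meets ML at D = (5/8, 0)
T = Y + t·(D−Y) with t = 8/9, so YT:TD = 8/9:1/9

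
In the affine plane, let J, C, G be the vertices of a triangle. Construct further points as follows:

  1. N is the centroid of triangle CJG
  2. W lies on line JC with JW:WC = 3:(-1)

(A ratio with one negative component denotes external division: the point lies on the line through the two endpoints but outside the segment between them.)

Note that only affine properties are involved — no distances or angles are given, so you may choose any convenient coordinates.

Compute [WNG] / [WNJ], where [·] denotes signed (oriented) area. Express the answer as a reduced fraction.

[WNG]:[WNJ] = -4/3

Set J = (0, 0), C = (1, 0), G = (0, 1); any affine frame gives the same invariant.
1. N is the centroid of triangle CJG ⇒ N = (1/3, 1/3)
2. W lies on line JC with JW:WC = 3:(-1) ⇒ W = (3/2, 0)
2·[WNG] = -2/3, 2·[WNJ] = 1/2
[WNG]:[WNJ] = -2/3:1/2 = -4/3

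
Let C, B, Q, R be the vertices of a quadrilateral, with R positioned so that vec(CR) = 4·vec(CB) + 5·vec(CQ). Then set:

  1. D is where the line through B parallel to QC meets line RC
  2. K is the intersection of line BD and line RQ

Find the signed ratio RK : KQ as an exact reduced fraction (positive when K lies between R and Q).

RK:KQ = 3

Assign C = (0, 0), B = (1, 0), Q = (0, 1), R = (4, 5) — the answer is frame-independent, so this choice is without loss of generality.
1. D is where the line through B parallel to QC meets line RC ⇒ D = (1, 5/4)
2. K is the intersection of line BD and line RQ ⇒ K = (1, 2)
K = R + t·(Q−R) with t = 3/4, so RK:KQ = t:(1−t) = 3/4:1/4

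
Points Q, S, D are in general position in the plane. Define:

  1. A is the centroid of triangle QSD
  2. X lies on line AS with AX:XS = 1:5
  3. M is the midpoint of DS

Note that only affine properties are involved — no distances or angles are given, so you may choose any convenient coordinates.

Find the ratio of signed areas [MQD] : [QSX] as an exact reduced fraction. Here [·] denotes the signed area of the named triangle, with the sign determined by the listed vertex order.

[MQD]:[QSX] = -9/5

Set Q = (0, 0), S = (1, 0), D = (0, 1); any affine frame gives the same invariant.
1. A is the centroid of triangle QSD ⇒ A = (1/3, 1/3)
2. X lies on line AS with AX:XS = 1:5 ⇒ X = (4/9, 5/18)
3. M is the midpoint of DS ⇒ M = (1/2, 1/2)
2·[MQD] = -1/2, 2·[QSX] = 5/18
[MQD]:[QSX] = -1/2:5/18 = -9/5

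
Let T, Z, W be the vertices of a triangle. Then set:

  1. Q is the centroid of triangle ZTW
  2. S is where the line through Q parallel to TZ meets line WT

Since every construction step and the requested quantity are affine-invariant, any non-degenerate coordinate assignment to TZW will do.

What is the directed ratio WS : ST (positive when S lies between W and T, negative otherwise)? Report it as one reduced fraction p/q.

WS:ST = 2

Assign T = (0, 0), Z = (1, 0), W = (0, 1) — the answer is frame-independent, so this choice is without loss of generality.
1. Q is the centroid of triangle ZTW ⇒ Q = (1/3, 1/3)
2. S is where the line through Q parallel to TZ meets line WT ⇒ S = (0, 1/3)
S = W + t·(T−W) with t = 2/3, so WS:ST = t:(1−t) = 2/3:1/3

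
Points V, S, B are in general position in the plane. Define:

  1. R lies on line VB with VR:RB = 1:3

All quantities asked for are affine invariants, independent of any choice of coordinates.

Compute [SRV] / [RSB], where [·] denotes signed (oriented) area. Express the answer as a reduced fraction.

Choose coordinates V = (0, 0), S = (1, 0), B = (0, 1).
1. R lies on line VB with VR:RB = 1:3 ⇒ R = (0, 1/4)
2·[SRV] = 1/4, 2·[RSB] = 3/4
[SRV]:[RSB] = 1/4:3/4 = 1/3

[SRV]:[RSB] = 1/3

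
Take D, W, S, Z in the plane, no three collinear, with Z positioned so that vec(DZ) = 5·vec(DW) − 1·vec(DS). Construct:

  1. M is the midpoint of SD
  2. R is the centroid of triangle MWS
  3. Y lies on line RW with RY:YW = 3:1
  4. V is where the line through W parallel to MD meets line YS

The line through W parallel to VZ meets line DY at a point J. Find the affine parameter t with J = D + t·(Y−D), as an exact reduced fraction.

t = 114/155

Choose coordinates D = (0, 0), W = (1, 0), S = (0, 1), Z = (5, -1).
1. M is the midpoint of SD ⇒ M = (0, 1/2)
2. R is the centroid of triangle MWS ⇒ R = (1/3, 1/2)
3. Y lies on line RW with RY:YW = 3:1 ⇒ Y = (5/6, 1/8)
4. V is where the line through W parallel to MD meets line YS ⇒ V = (1, -1/20)
through W parallel to VZ: direction (4, -19/20); meets DY at J = (19/31, 57/620)
J = D + t·(Y−D) with t = 114/155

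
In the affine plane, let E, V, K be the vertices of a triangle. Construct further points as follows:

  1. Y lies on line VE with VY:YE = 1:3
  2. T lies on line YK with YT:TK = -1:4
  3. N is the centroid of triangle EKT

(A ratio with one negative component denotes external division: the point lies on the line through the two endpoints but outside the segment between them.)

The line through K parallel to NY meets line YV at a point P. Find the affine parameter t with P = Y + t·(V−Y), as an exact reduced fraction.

Work in coordinates with E = (0, 0), V = (1, 0), K = (0, 1).
1. Y lies on line VE with VY:YE = 1:3 ⇒ Y = (3/4, 0)
2. T lies on line YK with YT:TK = -1:4 ⇒ T = (1, -1/3)
3. N is the centroid of triangle EKT ⇒ N = (1/3, 2/9)
through K parallel to NY: direction (5/12, -2/9); meets YV at P = (15/8, 0)
P = Y + t·(V−Y) with t = 9/2

t = 9/2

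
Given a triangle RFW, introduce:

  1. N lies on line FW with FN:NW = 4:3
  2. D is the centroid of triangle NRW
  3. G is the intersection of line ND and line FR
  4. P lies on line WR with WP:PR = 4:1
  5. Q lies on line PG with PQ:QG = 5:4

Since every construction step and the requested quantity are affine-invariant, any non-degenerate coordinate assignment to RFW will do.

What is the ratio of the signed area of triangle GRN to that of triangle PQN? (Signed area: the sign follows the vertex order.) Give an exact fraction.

[GRN]:[PQN] = -3

Assign R = (0, 0), F = (1, 0), W = (0, 1) — the answer is frame-independent, so this choice is without loss of generality.
1. N lies on line FW with FN:NW = 4:3 ⇒ N = (3/7, 4/7)
2. D is the centroid of triangle NRW ⇒ D = (1/7, 11/21)
3. G is the intersection of line ND and line FR ⇒ G = (-3, 0)
4. P lies on line WR with WP:PR = 4:1 ⇒ P = (0, 1/5)
5. Q lies on line PG with PQ:QG = 5:4 ⇒ Q = (-5/3, 4/45)
2·[GRN] = 12/7, 2·[PQN] = -4/7
[GRN]:[PQN] = 12/7:-4/7 = -3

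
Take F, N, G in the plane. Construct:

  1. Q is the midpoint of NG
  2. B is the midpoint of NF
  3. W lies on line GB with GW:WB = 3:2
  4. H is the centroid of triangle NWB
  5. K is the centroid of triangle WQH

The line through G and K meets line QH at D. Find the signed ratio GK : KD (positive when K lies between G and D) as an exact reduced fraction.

GK:KD = 19/5

Set F = (0, 0), N = (1, 0), G = (0, 1); any affine frame gives the same invariant.
1. Q is the midpoint of NG ⇒ Q = (1/2, 1/2)
2. B is the midpoint of NF ⇒ B = (1/2, 0)
3. W lies on line GB with GW:WB = 3:2 ⇒ W = (3/10, 2/5)
4. H is the centroid of triangle NWB ⇒ H = (3/5, 2/15)
5. K is the centroid of triangle WQH ⇒ K = (7/15, 31/90)
line GK meets QH at D = (56/95, 49/285)
K = G + t·(D−G) with t = 19/24, so GK:KD = 19/24:5/24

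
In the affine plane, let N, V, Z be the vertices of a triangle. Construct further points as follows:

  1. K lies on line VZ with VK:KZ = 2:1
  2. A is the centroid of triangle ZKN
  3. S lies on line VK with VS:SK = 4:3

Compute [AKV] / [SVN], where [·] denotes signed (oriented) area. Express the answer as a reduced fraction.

[AKV]:[SVN] = 7/12

Choose coordinates N = (0, 0), V = (1, 0), Z = (0, 1).
1. K lies on line VZ with VK:KZ = 2:1 ⇒ K = (1/3, 2/3)
2. A is the centroid of triangle ZKN ⇒ A = (1/9, 5/9)
3. S lies on line VK with VS:SK = 4:3 ⇒ S = (13/21, 8/21)
2·[AKV] = -2/9, 2·[SVN] = -8/21
[AKV]:[SVN] = -2/9:-8/21 = 7/12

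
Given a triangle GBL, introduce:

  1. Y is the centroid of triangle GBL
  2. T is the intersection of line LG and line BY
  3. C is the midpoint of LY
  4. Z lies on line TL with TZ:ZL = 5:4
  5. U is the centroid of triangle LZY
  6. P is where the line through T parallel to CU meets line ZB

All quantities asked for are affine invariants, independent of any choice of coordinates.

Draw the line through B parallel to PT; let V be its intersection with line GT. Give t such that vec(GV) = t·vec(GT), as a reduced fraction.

t = 4/3

Work in coordinates with G = (0, 0), B = (1, 0), L = (0, 1).
1. Y is the centroid of triangle GBL ⇒ Y = (1/3, 1/3)
2. T is the intersection of line LG and line BY ⇒ T = (0, 1/2)
3. C is the midpoint of LY ⇒ C = (1/6, 2/3)
4. Z lies on line TL with TZ:ZL = 5:4 ⇒ Z = (0, 7/9)
5. U is the centroid of triangle LZY ⇒ U = (1/9, 19/27)
6. P is where the line through T parallel to CU meets line ZB ⇒ P = (5/2, -7/6)
through B parallel to PT: direction (-5/2, 5/3); meets GT at V = (0, 2/3)
V = G + t·(T−G) with t = 4/3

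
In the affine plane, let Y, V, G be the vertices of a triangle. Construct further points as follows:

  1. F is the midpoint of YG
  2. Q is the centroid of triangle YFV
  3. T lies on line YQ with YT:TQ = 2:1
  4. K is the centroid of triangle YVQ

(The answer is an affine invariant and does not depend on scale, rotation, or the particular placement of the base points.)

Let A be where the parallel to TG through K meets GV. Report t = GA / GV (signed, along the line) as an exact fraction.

t = 5/18

Choose coordinates Y = (0, 0), V = (1, 0), G = (0, 1).
1. F is the midpoint of YG ⇒ F = (0, 1/2)
2. Q is the centroid of triangle YFV ⇒ Q = (1/3, 1/6)
3. T lies on line YQ with YT:TQ = 2:1 ⇒ T = (2/9, 1/9)
4. K is the centroid of triangle YVQ ⇒ K = (4/9, 1/18)
through K parallel to TG: direction (-2/9, 8/9); meets GV at A = (5/18, 13/18)
A = G + t·(V−G) with t = 5/18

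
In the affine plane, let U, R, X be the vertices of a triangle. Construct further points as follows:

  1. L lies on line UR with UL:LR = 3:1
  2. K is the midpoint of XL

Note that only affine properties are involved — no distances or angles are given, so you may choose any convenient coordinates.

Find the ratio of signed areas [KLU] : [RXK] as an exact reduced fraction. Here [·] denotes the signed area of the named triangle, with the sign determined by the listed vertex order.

Work in coordinates with U = (0, 0), R = (1, 0), X = (0, 1).
1. L lies on line UR with UL:LR = 3:1 ⇒ L = (3/4, 0)
2. K is the midpoint of XL ⇒ K = (3/8, 1/2)
2·[KLU] = -3/8, 2·[RXK] = 1/8
[KLU]:[RXK] = -3/8:1/8 = -3

[KLU]:[RXK] = -3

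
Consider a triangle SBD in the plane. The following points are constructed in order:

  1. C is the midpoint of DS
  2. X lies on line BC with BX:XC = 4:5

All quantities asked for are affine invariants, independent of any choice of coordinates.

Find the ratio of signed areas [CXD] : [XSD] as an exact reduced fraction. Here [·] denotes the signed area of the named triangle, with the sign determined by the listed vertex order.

[CXD]:[XSD] = -1/2

Work in coordinates with S = (0, 0), B = (1, 0), D = (0, 1).
1. C is the midpoint of DS ⇒ C = (0, 1/2)
2. X lies on line BC with BX:XC = 4:5 ⇒ X = (5/9, 2/9)
2·[CXD] = 5/18, 2·[XSD] = -5/9
[CXD]:[XSD] = 5/18:-5/9 = -1/2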